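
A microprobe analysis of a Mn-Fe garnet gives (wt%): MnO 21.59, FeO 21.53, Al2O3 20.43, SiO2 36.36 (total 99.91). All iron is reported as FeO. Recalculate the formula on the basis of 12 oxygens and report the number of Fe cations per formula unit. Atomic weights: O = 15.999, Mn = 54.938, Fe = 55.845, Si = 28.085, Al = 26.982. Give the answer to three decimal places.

MnO: 21.59/70.937 = 0.30435 mol → 0.30435 mol Mn, 0.30435 mol O.
FeO: 21.53/71.844 = 0.29968 mol → 0.29968 mol Fe, 0.29968 mol O.
Al2O3: 20.43/101.961 = 0.20037 mol → 0.40074 mol Al, 0.60111 mol O.
SiO2: 36.36/60.083 = 0.60516 mol → 0.60516 mol Si, 1.21032 mol O.
Total oxygen = 2.41546 mol. Normalization factor = 12/2.41546 = 4.96800.
Fe per 12 O = 0.29968 × 4.96800 = 1.489.

1.489 Fe apfu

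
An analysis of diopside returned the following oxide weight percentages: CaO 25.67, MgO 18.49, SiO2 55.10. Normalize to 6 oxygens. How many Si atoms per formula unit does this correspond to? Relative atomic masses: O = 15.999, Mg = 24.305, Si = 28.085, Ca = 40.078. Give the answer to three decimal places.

CaO (M=56.077): mol = 0.45776; Ca = 0.45776, O = 0.45776.
MgO (M=40.304): mol = 0.45876; Mg = 0.45876, O = 0.45876.
SiO2 (M=60.083): mol = 0.91706; Si = 0.91706, O = 1.83412.
ΣO = 2.75064; factor = 6/ΣO = 2.18131.
Si apfu = 0.91706 × 2.18131 = 2.000.

2.000 Si apfu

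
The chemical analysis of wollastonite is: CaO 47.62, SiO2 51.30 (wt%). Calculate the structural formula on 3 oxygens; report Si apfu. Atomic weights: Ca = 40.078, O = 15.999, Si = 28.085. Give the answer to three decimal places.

CaO (M=56.077): mol = 0.84919; Ca = 0.84919, O = 0.84919.
SiO2 (M=60.083): mol = 0.85382; Si = 0.85382, O = 1.70764.
ΣO = 2.55683; factor = 3/ΣO = 1.17333.
Si apfu = 0.85382 × 1.17333 = 1.002.

1.002 Si apfu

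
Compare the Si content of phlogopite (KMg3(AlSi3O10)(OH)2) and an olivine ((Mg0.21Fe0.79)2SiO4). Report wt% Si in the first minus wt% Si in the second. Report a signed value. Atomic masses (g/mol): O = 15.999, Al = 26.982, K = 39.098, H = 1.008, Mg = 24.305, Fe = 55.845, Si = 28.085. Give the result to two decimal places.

M(KMg3(AlSi3O10)(OH)2) = 417.254 g/mol, so wt% Si = 84.255/417.254 × 100 = 20.19%.
M((Mg0.21Fe0.79)2SiO4) = 190.524 g/mol, so wt% Si = 28.085/190.524 × 100 = 14.74%.
20.19 − 14.74 = 5.45 pp.

5.45 percentage points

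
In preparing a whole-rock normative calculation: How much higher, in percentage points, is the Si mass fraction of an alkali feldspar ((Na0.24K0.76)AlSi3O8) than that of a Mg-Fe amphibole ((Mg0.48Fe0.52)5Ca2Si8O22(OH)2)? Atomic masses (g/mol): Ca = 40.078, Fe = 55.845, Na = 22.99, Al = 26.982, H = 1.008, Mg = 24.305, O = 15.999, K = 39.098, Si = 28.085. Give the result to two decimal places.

5.58 percentage points

M((Na0.24K0.76)AlSi3O8) = 274.461 g/mol, so wt% Si = 84.255/274.461 × 100 = 30.70%.
M((Mg0.48Fe0.52)5Ca2Si8O22(OH)2) = 894.357 g/mol, so wt% Si = 224.680/894.357 × 100 = 25.12%.
30.70 − 25.12 = 5.58 pp.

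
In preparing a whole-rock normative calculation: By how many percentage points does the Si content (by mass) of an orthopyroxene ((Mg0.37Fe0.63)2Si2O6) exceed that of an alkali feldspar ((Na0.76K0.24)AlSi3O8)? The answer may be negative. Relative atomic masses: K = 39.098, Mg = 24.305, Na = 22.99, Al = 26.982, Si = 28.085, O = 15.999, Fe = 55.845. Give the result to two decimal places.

Si in (Mg0.37Fe0.63)2Si2O6: molar mass 240.514 g/mol; 2×28.085 = 56.170 g → 23.35 wt%.
Si in (Na0.76K0.24)AlSi3O8: molar mass 266.085 g/mol; 3×28.085 = 84.255 g → 31.66 wt%.
Difference = 23.35 − 31.66 = -8.31 percentage points.

-8.31 percentage points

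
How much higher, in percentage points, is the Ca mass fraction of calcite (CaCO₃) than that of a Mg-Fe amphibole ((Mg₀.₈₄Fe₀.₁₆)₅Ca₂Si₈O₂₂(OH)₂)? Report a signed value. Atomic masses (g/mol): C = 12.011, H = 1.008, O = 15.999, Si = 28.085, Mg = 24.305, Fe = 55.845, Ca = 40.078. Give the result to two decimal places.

First mineral: 40.078 g Ca in 100.086 g formula = 40.04 wt% Ca.
Second mineral: 80.156 g Ca in 837.585 g formula = 9.57 wt% Ca.
40.04% − 9.57% gives a difference of 30.47 percentage points.

30.47 percentage points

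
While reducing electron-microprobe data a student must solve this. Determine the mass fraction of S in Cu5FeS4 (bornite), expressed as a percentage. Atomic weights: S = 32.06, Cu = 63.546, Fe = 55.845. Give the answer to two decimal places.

25.56 mass %

Formula mass = 5·63.546 + 1·55.845 + 4·32.06 = 501.815 g/mol, of which 128.240 g is S.
So S makes up 128.240/501.815 = 0.2556 of the mass, i.e. 25.56%.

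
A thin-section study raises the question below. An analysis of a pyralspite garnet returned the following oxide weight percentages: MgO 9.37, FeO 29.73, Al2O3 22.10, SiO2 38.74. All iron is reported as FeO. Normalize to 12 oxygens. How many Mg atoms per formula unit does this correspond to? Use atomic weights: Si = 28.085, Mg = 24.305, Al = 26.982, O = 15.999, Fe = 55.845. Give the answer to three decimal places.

MgO: 9.37/40.304 = 0.23248 mol → 0.23248 mol Mg, 0.23248 mol O.
FeO: 29.73/71.844 = 0.41381 mol → 0.41381 mol Fe, 0.41381 mol O.
Al2O3: 22.10/101.961 = 0.21675 mol → 0.43350 mol Al, 0.65025 mol O.
SiO2: 38.74/60.083 = 0.64477 mol → 0.64477 mol Si, 1.28954 mol O.
Total oxygen = 2.58608 mol. Normalization factor = 12/2.58608 = 4.64023.
Mg per 12 O = 0.23248 × 4.64023 = 1.079.

1.079 Mg apfu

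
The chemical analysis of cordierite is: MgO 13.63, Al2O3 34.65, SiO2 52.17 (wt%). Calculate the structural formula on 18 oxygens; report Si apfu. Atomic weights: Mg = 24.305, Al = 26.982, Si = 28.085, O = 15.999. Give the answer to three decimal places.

13.63 wt% MgO ÷ 40.304 g/mol = 0.33818 mol, giving 0.33818 Mg and 0.33818 O.
34.65 wt% Al2O3 ÷ 101.961 g/mol = 0.33984 mol, giving 0.67968 Al and 1.01952 O.
52.17 wt% SiO2 ÷ 60.083 g/mol = 0.86830 mol, giving 0.86830 Si and 1.73660 O.
Oxygen sums to 3.09430; scaling by 18/3.09430 = 5.81715 puts the formula on 18 O.
Si: 0.86830 × 5.81715 = 5.051 atoms per formula unit.

5.051 Si apfu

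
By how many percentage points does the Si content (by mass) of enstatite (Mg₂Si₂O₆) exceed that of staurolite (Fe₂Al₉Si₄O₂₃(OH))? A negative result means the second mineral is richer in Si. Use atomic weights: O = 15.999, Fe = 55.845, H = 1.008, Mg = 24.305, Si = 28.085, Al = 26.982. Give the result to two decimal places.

M(Mg₂Si₂O₆) = 200.774 g/mol, so wt% Si = 56.170/200.774 × 100 = 27.98%.
M(Fe₂Al₉Si₄O₂₃(OH)) = 851.852 g/mol, so wt% Si = 112.340/851.852 × 100 = 13.19%.
27.98 − 13.19 = 14.79 pp.

14.79 percentage points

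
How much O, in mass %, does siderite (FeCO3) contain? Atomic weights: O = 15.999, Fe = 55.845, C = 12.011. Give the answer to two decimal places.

41.43 mass %

M(FeCO3) = 115.853 g/mol.
O contributes 3 × 15.999 = 47.997 g per mole.
47.997/115.853 = 0.4143 → 41.43%.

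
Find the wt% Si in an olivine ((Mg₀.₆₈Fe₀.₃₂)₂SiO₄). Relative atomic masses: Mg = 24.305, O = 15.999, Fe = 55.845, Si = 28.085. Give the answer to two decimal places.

17.46 wt%

Molar mass of (Mg₀.₆₈Fe₀.₃₂)₂SiO₄: 1.36·24.305 + 0.64·55.845 + 1·28.085 + 4·15.999 = 160.877 g/mol.
Mass of Si per formula unit: 1 × 28.085 = 28.085 g.
Weight fraction Si = 28.085 / 160.877 = 0.1746.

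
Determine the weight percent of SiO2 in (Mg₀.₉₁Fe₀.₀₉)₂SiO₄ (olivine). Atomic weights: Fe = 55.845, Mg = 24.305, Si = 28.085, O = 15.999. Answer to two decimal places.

41.05 wt%

M((Mg₀.₉₁Fe₀.₀₉)₂SiO₄) = 146.368 g/mol; M(SiO2) = 60.083 g/mol.
Moles SiO2 per formula unit = 1 Si ÷ 1 = 1.0000.
SiO2 fraction = (1.0000 × 60.083) / 146.368 = 60.083/146.368 = 0.4105.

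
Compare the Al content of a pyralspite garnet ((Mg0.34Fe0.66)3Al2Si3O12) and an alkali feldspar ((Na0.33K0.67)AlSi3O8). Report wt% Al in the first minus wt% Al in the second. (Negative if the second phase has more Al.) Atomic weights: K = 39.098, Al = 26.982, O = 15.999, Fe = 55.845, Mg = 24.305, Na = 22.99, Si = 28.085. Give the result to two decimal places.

M((Mg0.34Fe0.66)3Al2Si3O12) = 465.571 g/mol, so wt% Al = 53.964/465.571 × 100 = 11.59%.
M((Na0.33K0.67)AlSi3O8) = 273.011 g/mol, so wt% Al = 26.982/273.011 × 100 = 9.88%.
11.59 − 9.88 = 1.71 pp.

1.71 percentage points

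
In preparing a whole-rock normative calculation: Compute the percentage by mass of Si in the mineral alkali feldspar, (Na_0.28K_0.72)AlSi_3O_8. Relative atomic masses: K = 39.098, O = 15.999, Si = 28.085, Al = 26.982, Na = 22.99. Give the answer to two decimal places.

M((Na_0.28K_0.72)AlSi_3O_8) = 273.817 g/mol.
Si contributes 3 × 28.085 = 84.255 g per mole.
84.255/273.817 = 0.3077 → 30.77%.

30.77 wt%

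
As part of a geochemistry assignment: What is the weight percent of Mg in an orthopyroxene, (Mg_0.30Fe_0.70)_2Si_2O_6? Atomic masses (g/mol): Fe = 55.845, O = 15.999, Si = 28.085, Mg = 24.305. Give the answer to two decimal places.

5.95 mass %

Molar mass of (Mg_0.30Fe_0.70)_2Si_2O_6: 0.60*24.305 + 1.40*55.845 + 2*28.085 + 6*15.999 = 244.930 g/mol.
Mass of Mg per formula unit: 0.60 × 24.305 = 14.583 g.
Weight fraction Mg = 14.583 / 244.930 = 0.0595.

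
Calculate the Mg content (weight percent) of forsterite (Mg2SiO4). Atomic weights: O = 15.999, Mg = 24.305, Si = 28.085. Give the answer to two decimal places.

Formula mass = 2×24.305 + 1×28.085 + 4×15.999 = 140.691 g/mol, of which 48.610 g is Mg.
So Mg makes up 48.610/140.691 = 0.3455 of the mass, i.e. 34.55%.

34.55 weight percent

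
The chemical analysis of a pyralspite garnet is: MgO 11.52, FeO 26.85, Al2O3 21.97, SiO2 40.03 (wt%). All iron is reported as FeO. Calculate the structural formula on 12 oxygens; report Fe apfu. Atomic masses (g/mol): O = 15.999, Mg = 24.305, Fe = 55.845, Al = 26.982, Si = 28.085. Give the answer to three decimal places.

1.700 Fe apfu

11.52 wt% MgO ÷ 40.304 g/mol = 0.28583 mol, giving 0.28583 Mg and 0.28583 O.
26.85 wt% FeO ÷ 71.844 g/mol = 0.37373 mol, giving 0.37373 Fe and 0.37373 O.
21.97 wt% Al2O3 ÷ 101.961 g/mol = 0.21547 mol, giving 0.43094 Al and 0.64641 O.
40.03 wt% SiO2 ÷ 60.083 g/mol = 0.66625 mol, giving 0.66625 Si and 1.33250 O.
Oxygen sums to 2.63847; scaling by 12/2.63847 = 4.54809 puts the formula on 12 O.
Fe: 0.37373 × 4.54809 = 1.700 atoms per formula unit.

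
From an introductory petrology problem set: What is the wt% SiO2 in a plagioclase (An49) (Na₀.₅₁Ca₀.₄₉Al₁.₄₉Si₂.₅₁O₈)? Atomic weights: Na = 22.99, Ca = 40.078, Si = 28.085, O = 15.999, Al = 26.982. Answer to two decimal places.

55.84 wt%

M(Na₀.₅₁Ca₀.₄₉Al₁.₄₉Si₂.₅₁O₈) = 270.052 g/mol; M(SiO2) = 60.083 g/mol.
Moles SiO2 per formula unit = 2.51 Si ÷ 1 = 2.5100.
SiO2 fraction = (2.5100 × 60.083) / 270.052 = 150.808/270.052 = 0.5584.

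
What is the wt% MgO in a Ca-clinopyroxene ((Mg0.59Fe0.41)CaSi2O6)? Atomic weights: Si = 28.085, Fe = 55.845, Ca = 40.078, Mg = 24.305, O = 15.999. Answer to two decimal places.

10.36 wt%

Molar mass of (Mg0.59Fe0.41)CaSi2O6 = 0.59*24.305 + 0.41*55.845 + 1*40.078 + 2*28.085 + 6*15.999 = 229.478 g/mol.
Each formula unit contains 0.59 Mg, equivalent to 0.59/1 = 0.5900 mol MgO.
M(MgO) = 1×24.305 + 1×15.999 = 40.304 g/mol.
Mass of MgO per formula unit = 0.5900 × 40.304 = 23.779 g.
MgO wt% = 23.779 / 229.478 × 100 = 10.36%.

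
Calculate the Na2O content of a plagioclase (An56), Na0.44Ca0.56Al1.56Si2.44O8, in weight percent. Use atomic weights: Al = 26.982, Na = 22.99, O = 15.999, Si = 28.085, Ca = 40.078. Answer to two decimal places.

M(Na0.44Ca0.56Al1.56Si2.44O8) = 271.171 g/mol; M(Na2O) = 61.979 g/mol.
Moles Na2O per formula unit = 0.44 Na ÷ 2 = 0.2200.
Na2O fraction = (0.2200 × 61.979) / 271.171 = 13.635/271.171 = 0.0503.

5.03 wt%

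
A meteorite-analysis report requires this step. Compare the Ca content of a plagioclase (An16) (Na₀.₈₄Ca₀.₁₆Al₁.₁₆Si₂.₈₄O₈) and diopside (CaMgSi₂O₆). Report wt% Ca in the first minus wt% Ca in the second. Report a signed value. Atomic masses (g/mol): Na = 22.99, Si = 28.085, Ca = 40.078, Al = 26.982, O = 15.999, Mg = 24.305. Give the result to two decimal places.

-16.09 percentage points

First mineral: 6.412 g Ca in 264.777 g formula = 2.42 wt% Ca.
Second mineral: 40.078 g Ca in 216.547 g formula = 18.51 wt% Ca.
2.42% − 18.51% gives a difference of -16.09 percentage points.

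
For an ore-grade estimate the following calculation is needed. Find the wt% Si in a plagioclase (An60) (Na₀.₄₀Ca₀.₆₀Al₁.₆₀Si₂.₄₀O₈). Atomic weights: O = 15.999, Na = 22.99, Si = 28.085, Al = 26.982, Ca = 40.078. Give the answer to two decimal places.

Formula mass = 0.40×22.99 + 0.60×40.078 + 1.60×26.982 + 2.40×28.085 + 8×15.999 = 271.810 g/mol, of which 67.404 g is Si.
So Si makes up 67.404/271.810 = 0.2480 of the mass, i.e. 24.80%.

24.80 mass %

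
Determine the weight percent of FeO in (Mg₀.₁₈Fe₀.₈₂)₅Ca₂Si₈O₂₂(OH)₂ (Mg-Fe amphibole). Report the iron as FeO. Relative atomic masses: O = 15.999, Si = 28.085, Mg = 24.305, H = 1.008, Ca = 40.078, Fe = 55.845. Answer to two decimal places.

31.28 wt%

Molar mass of (Mg₀.₁₈Fe₀.₈₂)₅Ca₂Si₈O₂₂(OH)₂ = 0.90*24.305 + 4.10*55.845 + 2*40.078 + 8*28.085 + 24*15.999 + 2*1.008 = 941.667 g/mol.
Each formula unit contains 4.10 Fe, equivalent to 4.10/1 = 4.1000 mol FeO.
M(FeO) = 1×55.845 + 1×15.999 = 71.844 g/mol.
Mass of FeO per formula unit = 4.1000 × 71.844 = 294.560 g.
FeO wt% = 294.560 / 941.667 × 100 = 31.28%.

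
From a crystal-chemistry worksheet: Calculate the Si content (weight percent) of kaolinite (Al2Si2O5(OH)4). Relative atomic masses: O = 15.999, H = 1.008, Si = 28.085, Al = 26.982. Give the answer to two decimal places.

Formula mass = 2*26.982 + 2*28.085 + 9*15.999 + 4*1.008 = 258.157 g/mol, of which 56.170 g is Si.
So Si makes up 56.170/258.157 = 0.2176 of the mass, i.e. 21.76%.

21.76 weight percent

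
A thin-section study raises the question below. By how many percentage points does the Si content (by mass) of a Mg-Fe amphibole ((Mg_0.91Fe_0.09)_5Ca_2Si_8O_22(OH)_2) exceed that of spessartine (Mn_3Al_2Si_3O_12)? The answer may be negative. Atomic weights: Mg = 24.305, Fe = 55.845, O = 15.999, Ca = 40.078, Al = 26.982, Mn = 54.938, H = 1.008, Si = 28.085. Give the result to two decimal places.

M((Mg_0.91Fe_0.09)_5Ca_2Si_8O_22(OH)_2) = 826.546 g/mol, so wt% Si = 224.680/826.546 × 100 = 27.18%.
M(Mn_3Al_2Si_3O_12) = 495.021 g/mol, so wt% Si = 84.255/495.021 × 100 = 17.02%.
27.18 − 17.02 = 10.16 pp.

10.16 percentage points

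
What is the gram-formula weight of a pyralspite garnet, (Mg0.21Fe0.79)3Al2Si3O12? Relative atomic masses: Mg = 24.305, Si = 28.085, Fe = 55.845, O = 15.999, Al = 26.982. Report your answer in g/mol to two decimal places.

M = 0.63(24.305) + 2.37(55.845) + 2(26.982) + 3(28.085) + 12(15.999)

477.87 g/mol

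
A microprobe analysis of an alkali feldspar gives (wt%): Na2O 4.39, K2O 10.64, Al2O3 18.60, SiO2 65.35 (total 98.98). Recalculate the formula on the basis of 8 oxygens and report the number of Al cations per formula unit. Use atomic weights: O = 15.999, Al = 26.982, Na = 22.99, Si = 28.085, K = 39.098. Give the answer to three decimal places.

1.004 Al apfu

4.39 wt% Na2O ÷ 61.979 g/mol = 0.07083 mol, giving 0.14166 Na and 0.07083 O.
10.64 wt% K2O ÷ 94.195 g/mol = 0.11296 mol, giving 0.22592 K and 0.11296 O.
18.60 wt% Al2O3 ÷ 101.961 g/mol = 0.18242 mol, giving 0.36484 Al and 0.54726 O.
65.35 wt% SiO2 ÷ 60.083 g/mol = 1.08766 mol, giving 1.08766 Si and 2.17532 O.
Oxygen sums to 2.90637; scaling by 8/2.90637 = 2.75257 puts the formula on 8 O.
Al: 0.36484 × 2.75257 = 1.004 atoms per formula unit.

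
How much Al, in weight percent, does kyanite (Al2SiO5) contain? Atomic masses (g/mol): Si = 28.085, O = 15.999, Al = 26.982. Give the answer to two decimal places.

33.30 weight percent

M(Al2SiO5) = 162.044 g/mol.
Al contributes 2 × 26.982 = 53.964 g per mole.
53.964/162.044 = 0.3330 → 33.30%.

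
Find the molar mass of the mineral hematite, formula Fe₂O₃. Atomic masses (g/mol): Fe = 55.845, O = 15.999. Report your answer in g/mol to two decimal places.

The formula mass is the sum 2(55.845) + 3(15.999).

159.69 g/mol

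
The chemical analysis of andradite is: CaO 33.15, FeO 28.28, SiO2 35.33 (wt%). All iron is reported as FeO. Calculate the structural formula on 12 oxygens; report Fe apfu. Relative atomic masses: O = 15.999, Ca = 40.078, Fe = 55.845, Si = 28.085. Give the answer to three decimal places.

33.15 wt% CaO ÷ 56.077 g/mol = 0.59115 mol, giving 0.59115 Ca and 0.59115 O.
28.28 wt% FeO ÷ 71.844 g/mol = 0.39363 mol, giving 0.39363 Fe and 0.39363 O.
35.33 wt% SiO2 ÷ 60.083 g/mol = 0.58802 mol, giving 0.58802 Si and 1.17604 O.
Oxygen sums to 2.16082; scaling by 12/2.16082 = 5.55345 puts the formula on 12 O.
Fe: 0.39363 × 5.55345 = 2.186 atoms per formula unit.

2.186 Fe apfu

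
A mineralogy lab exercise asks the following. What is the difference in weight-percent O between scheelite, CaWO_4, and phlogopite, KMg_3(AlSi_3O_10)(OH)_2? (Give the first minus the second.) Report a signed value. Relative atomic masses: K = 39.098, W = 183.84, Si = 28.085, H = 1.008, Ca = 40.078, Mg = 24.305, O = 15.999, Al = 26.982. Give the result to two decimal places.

-23.78 percentage points

M(CaWO_4) = 287.914 g/mol, so wt% O = 63.996/287.914 × 100 = 22.23%.
M(KMg_3(AlSi_3O_10)(OH)_2) = 417.254 g/mol, so wt% O = 191.988/417.254 × 100 = 46.01%.
22.23 − 46.01 = -23.78 pp.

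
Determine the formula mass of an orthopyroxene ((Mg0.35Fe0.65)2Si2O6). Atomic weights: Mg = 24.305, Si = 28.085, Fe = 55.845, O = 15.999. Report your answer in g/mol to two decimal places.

241.78 g/mol

Mg: 0.70 × 24.305 = 17.0135
Fe: 1.30 × 55.845 = 72.5985
Si: 2 × 28.085 = 56.1700
O: 6 × 15.999 = 95.9940
Summing the contributions gives the formula mass.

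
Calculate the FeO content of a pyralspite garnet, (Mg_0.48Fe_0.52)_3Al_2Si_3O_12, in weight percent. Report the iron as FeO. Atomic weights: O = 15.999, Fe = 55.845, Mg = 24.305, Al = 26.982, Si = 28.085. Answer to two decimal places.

24.78 wt%

M((Mg_0.48Fe_0.52)_3Al_2Si_3O_12) = 452.324 g/mol; M(FeO) = 71.844 g/mol.
Moles FeO per formula unit = 1.56 Fe ÷ 1 = 1.5600.
FeO fraction = (1.5600 × 71.844) / 452.324 = 112.077/452.324 = 0.2478.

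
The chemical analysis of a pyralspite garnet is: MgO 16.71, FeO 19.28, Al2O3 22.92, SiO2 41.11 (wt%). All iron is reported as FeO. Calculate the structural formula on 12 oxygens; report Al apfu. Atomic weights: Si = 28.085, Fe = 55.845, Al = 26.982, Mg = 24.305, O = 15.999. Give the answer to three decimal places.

1.979 Al apfu

MgO: 16.71/40.304 = 0.41460 mol → 0.41460 mol Mg, 0.41460 mol O.
FeO: 19.28/71.844 = 0.26836 mol → 0.26836 mol Fe, 0.26836 mol O.
Al2O3: 22.92/101.961 = 0.22479 mol → 0.44958 mol Al, 0.67437 mol O.
SiO2: 41.11/60.083 = 0.68422 mol → 0.68422 mol Si, 1.36844 mol O.
Total oxygen = 2.72577 mol. Normalization factor = 12/2.72577 = 4.40243.
Al per 12 O = 0.44958 × 4.40243 = 1.979.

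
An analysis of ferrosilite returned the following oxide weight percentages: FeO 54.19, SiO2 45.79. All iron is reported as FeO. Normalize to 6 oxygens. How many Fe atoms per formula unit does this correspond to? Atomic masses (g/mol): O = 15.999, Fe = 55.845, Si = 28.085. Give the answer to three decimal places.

FeO (M=71.844): mol = 0.75427; Fe = 0.75427, O = 0.75427.
SiO2 (M=60.083): mol = 0.76211; Si = 0.76211, O = 1.52422.
ΣO = 2.27849; factor = 6/ΣO = 2.63332.
Fe apfu = 0.75427 × 2.63332 = 1.986.

1.986 Fe apfu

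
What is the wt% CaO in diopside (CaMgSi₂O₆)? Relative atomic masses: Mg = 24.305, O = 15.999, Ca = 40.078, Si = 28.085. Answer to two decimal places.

M(CaMgSi₂O₆) = 216.547 g/mol; M(CaO) = 56.077 g/mol.
Moles CaO per formula unit = 1 Ca ÷ 1 = 1.0000.
CaO fraction = (1.0000 × 56.077) / 216.547 = 56.077/216.547 = 0.2590.

25.90 wt%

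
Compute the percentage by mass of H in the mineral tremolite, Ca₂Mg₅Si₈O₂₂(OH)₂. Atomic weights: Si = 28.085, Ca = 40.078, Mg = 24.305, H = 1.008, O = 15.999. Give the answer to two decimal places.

Formula mass = 2×40.078 + 5×24.305 + 8×28.085 + 24×15.999 + 2×1.008 = 812.353 g/mol, of which 2.016 g is H.
So H makes up 2.016/812.353 = 0.0025 of the mass, i.e. 0.25%.

0.25 wt%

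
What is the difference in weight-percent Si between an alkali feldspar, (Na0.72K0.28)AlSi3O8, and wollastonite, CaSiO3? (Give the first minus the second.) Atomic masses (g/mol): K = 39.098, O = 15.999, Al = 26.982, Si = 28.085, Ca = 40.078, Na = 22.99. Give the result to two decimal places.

Si in (Na0.72K0.28)AlSi3O8: molar mass 266.729 g/mol; 3×28.085 = 84.255 g → 31.59 wt%.
Si in CaSiO3: molar mass 116.160 g/mol; 1×28.085 = 28.085 g → 24.18 wt%.
Difference = 31.59 − 24.18 = 7.41 percentage points.

7.41 percentage points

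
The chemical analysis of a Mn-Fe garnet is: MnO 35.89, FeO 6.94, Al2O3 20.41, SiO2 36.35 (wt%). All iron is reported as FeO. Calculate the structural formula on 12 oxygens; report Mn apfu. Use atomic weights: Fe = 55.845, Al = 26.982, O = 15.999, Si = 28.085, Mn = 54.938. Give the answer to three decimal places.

2.516 Mn apfu

MnO: 35.89/70.937 = 0.50594 mol → 0.50594 mol Mn, 0.50594 mol O.
FeO: 6.94/71.844 = 0.09660 mol → 0.09660 mol Fe, 0.09660 mol O.
Al2O3: 20.41/101.961 = 0.20017 mol → 0.40034 mol Al, 0.60051 mol O.
SiO2: 36.35/60.083 = 0.60500 mol → 0.60500 mol Si, 1.21000 mol O.
Total oxygen = 2.41305 mol. Normalization factor = 12/2.41305 = 4.97296.
Mn per 12 O = 0.50594 × 4.97296 = 2.516.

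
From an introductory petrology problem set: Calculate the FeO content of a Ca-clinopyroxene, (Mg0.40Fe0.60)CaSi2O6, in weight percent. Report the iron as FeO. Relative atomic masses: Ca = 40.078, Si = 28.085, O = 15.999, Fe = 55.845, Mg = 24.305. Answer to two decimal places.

18.31 wt%

Molar mass of (Mg0.40Fe0.60)CaSi2O6 = 0.40·24.305 + 0.60·55.845 + 1·40.078 + 2·28.085 + 6·15.999 = 235.471 g/mol.
Each formula unit contains 0.60 Fe, equivalent to 0.60/1 = 0.6000 mol FeO.
M(FeO) = 1×55.845 + 1×15.999 = 71.844 g/mol.
Mass of FeO per formula unit = 0.6000 × 71.844 = 43.106 g.
FeO wt% = 43.106 / 235.471 × 100 = 18.31%.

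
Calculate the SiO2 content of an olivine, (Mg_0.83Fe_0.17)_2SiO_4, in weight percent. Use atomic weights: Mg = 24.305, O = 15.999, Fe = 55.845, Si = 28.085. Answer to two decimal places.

Molar mass of (Mg_0.83Fe_0.17)_2SiO_4 = 1.66*24.305 + 0.34*55.845 + 1*28.085 + 4*15.999 = 151.415 g/mol.
Each formula unit contains 1 Si, equivalent to 1/1 = 1.0000 mol SiO2.
M(SiO2) = 1×28.085 + 2×15.999 = 60.083 g/mol.
Mass of SiO2 per formula unit = 1.0000 × 60.083 = 60.083 g.
SiO2 wt% = 60.083 / 151.415 × 100 = 39.68%.

39.68 wt%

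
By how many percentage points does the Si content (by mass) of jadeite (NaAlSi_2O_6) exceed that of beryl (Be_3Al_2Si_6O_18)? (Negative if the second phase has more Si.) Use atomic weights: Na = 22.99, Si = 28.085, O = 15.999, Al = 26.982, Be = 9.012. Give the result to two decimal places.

-3.56 percentage points

Si in NaAlSi_2O_6: molar mass 202.136 g/mol; 2×28.085 = 56.170 g → 27.79 wt%.
Si in Be_3Al_2Si_6O_18: molar mass 537.492 g/mol; 6×28.085 = 168.510 g → 31.35 wt%.
Difference = 27.79 − 31.35 = -3.56 percentage points.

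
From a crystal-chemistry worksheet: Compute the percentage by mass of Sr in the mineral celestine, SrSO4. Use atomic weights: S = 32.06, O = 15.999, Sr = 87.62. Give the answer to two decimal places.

47.70 wt%

Molar mass of SrSO4: 1*87.62 + 1*32.06 + 4*15.999 = 183.676 g/mol.
Mass of Sr per formula unit: 1 × 87.62 = 87.620 g.
Weight fraction Sr = 87.620 / 183.676 = 0.4770.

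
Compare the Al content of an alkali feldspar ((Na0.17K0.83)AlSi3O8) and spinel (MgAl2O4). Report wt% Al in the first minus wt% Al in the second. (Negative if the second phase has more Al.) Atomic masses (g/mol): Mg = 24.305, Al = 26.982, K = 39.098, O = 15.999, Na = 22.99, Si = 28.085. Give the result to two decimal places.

Al in (Na0.17K0.83)AlSi3O8: molar mass 275.589 g/mol; 1×26.982 = 26.982 g → 9.79 wt%.
Al in MgAl2O4: molar mass 142.265 g/mol; 2×26.982 = 53.964 g → 37.93 wt%.
Difference = 9.79 − 37.93 = -28.14 percentage points.

-28.14 percentage points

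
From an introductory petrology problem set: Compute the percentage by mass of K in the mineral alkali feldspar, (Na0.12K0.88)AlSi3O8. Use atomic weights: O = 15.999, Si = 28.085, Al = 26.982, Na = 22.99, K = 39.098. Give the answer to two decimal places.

M((Na0.12K0.88)AlSi3O8) = 276.394 g/mol.
K contributes 0.88 × 39.098 = 34.406 g per mole.
34.406/276.394 = 0.1245 → 12.45%.

12.45 wt%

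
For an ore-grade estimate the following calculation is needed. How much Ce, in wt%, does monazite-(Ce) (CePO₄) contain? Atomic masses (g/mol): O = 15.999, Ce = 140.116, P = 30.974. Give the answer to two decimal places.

59.60 wt%

Molar mass of CePO₄: 1*140.116 + 1*30.974 + 4*15.999 = 235.086 g/mol.
Mass of Ce per formula unit: 1 × 140.116 = 140.116 g.
Weight fraction Ce = 140.116 / 235.086 = 0.5960.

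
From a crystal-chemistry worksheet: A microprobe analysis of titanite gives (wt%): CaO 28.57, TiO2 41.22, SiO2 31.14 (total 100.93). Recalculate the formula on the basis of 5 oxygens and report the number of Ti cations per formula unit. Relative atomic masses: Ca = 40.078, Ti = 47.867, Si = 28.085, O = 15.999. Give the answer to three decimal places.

1.001 Ti apfu

CaO: 28.57/56.077 = 0.50948 mol → 0.50948 mol Ca, 0.50948 mol O.
TiO2: 41.22/79.865 = 0.51612 mol → 0.51612 mol Ti, 1.03224 mol O.
SiO2: 31.14/60.083 = 0.51828 mol → 0.51828 mol Si, 1.03656 mol O.
Total oxygen = 2.57828 mol. Normalization factor = 5/2.57828 = 1.93928.
Ti per 5 O = 0.51612 × 1.93928 = 1.001.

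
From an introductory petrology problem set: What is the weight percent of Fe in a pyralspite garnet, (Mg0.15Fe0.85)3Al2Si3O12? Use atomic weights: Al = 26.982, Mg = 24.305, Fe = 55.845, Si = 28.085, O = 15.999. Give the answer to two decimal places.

Formula mass = 0.45·24.305 + 2.55·55.845 + 2·26.982 + 3·28.085 + 12·15.999 = 483.549 g/mol, of which 142.405 g is Fe.
So Fe makes up 142.405/483.549 = 0.2945 of the mass, i.e. 29.45%.

29.45 weight percent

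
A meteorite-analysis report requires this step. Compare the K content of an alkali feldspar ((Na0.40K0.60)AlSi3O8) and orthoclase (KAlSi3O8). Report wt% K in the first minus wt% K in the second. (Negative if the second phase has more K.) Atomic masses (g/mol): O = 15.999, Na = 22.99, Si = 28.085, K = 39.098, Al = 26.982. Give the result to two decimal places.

-5.42 percentage points

M((Na0.40K0.60)AlSi3O8) = 271.884 g/mol, so wt% K = 23.459/271.884 × 100 = 8.63%.
M(KAlSi3O8) = 278.327 g/mol, so wt% K = 39.098/278.327 × 100 = 14.05%.
8.63 − 14.05 = -5.42 pp.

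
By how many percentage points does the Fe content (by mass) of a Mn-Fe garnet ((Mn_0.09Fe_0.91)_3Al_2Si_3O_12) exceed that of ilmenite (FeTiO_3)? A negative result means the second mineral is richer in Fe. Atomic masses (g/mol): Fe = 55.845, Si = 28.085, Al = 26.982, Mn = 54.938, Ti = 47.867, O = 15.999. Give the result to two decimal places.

-6.17 percentage points

Fe in (Mn_0.09Fe_0.91)_3Al_2Si_3O_12: molar mass 497.497 g/mol; 2.73×55.845 = 152.457 g → 30.64 wt%.
Fe in FeTiO_3: molar mass 151.709 g/mol; 1×55.845 = 55.845 g → 36.81 wt%.
Difference = 30.64 − 36.81 = -6.17 percentage points.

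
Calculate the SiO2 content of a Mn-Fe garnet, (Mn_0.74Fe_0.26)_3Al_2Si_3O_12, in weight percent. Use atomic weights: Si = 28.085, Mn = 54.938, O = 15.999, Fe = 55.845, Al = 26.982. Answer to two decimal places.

Formula mass = 495.728 g/mol.
3 Si → 3.0000 mol SiO2 per formula unit; M(SiO2) = 60.083, so SiO2 mass = 180.249 g.
180.249/495.728 × 100 = 36.36 wt%.

36.36 wt%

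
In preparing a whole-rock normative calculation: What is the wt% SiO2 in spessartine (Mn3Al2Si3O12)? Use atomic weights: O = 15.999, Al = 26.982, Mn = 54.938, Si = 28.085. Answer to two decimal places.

Formula mass = 495.021 g/mol.
3 Si → 3.0000 mol SiO2 per formula unit; M(SiO2) = 60.083, so SiO2 mass = 180.249 g.
180.249/495.021 × 100 = 36.41 wt%.

36.41 wt%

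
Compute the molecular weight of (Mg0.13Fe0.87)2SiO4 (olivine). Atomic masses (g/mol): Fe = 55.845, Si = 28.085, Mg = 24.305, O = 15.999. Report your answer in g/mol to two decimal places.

The formula mass is the sum 0.26(24.305) + 1.74(55.845) + 1(28.085) + 4(15.999).

195.57 g/mol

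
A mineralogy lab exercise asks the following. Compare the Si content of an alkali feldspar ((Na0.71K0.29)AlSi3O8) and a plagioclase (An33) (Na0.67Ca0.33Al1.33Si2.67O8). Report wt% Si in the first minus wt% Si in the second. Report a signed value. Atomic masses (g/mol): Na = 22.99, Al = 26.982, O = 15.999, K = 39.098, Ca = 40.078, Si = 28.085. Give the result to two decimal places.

3.54 percentage points

First mineral: 84.255 g Si in 266.890 g formula = 31.57 wt% Si.
Second mineral: 74.987 g Si in 267.494 g formula = 28.03 wt% Si.
31.57% − 28.03% gives a difference of 3.54 percentage points.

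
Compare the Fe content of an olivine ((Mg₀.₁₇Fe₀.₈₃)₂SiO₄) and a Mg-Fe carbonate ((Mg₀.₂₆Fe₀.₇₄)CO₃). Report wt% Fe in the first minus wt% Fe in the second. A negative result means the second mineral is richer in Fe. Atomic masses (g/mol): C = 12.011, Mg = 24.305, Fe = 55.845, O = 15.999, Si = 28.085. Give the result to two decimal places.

9.63 percentage points

Fe in (Mg₀.₁₇Fe₀.₈₃)₂SiO₄: molar mass 193.047 g/mol; 1.66×55.845 = 92.703 g → 48.02 wt%.
Fe in (Mg₀.₂₆Fe₀.₇₄)CO₃: molar mass 107.653 g/mol; 0.74×55.845 = 41.325 g → 38.39 wt%.
Difference = 48.02 − 38.39 = 9.63 percentage points.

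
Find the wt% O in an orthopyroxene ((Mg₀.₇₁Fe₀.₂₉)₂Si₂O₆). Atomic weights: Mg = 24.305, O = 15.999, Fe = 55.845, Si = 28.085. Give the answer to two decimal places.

43.82 wt%

M((Mg₀.₇₁Fe₀.₂₉)₂Si₂O₆) = 219.067 g/mol.
O contributes 6 × 15.999 = 95.994 g per mole.
95.994/219.067 = 0.4382 → 43.82%.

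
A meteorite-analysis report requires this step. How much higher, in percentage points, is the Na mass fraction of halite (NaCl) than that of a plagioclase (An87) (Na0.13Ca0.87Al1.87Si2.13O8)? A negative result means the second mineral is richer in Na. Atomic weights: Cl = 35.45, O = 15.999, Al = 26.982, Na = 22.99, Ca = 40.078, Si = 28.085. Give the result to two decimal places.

First mineral: 22.990 g Na in 58.440 g formula = 39.34 wt% Na.
Second mineral: 2.989 g Na in 276.126 g formula = 1.08 wt% Na.
39.34% − 1.08% gives a difference of 38.26 percentage points.

38.26 percentage points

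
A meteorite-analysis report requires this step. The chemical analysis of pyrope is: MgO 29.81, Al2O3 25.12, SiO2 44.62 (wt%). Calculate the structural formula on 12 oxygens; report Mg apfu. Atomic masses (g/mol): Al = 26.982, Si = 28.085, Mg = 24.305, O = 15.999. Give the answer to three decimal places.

MgO: 29.81/40.304 = 0.73963 mol → 0.73963 mol Mg, 0.73963 mol O.
Al2O3: 25.12/101.961 = 0.24637 mol → 0.49274 mol Al, 0.73911 mol O.
SiO2: 44.62/60.083 = 0.74264 mol → 0.74264 mol Si, 1.48528 mol O.
Total oxygen = 2.96402 mol. Normalization factor = 12/2.96402 = 4.04856.
Mg per 12 O = 0.73963 × 4.04856 = 2.994.

2.994 Mg apfu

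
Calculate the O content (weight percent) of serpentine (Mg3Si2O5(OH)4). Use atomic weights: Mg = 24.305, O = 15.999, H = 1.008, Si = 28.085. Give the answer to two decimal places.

51.96 weight percent

M(Mg3Si2O5(OH)4) = 277.108 g/mol.
O contributes 9 × 15.999 = 143.991 g per mole.
143.991/277.108 = 0.5196 → 51.96%.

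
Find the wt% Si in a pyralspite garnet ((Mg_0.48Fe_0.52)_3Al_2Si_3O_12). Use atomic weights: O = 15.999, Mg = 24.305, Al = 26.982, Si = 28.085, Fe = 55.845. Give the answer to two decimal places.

Formula mass = 1.44·24.305 + 1.56·55.845 + 2·26.982 + 3·28.085 + 12·15.999 = 452.324 g/mol, of which 84.255 g is Si.
So Si makes up 84.255/452.324 = 0.1863 of the mass, i.e. 18.63%.

18.63 mass %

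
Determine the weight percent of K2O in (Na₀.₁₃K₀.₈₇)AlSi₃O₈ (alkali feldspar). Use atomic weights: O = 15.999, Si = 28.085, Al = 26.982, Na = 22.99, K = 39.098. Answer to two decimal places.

14.83 wt%

M((Na₀.₁₃K₀.₈₇)AlSi₃O₈) = 276.233 g/mol; M(K2O) = 94.195 g/mol.
Moles K2O per formula unit = 0.87 K ÷ 2 = 0.4350.
K2O fraction = (0.4350 × 94.195) / 276.233 = 40.975/276.233 = 0.1483.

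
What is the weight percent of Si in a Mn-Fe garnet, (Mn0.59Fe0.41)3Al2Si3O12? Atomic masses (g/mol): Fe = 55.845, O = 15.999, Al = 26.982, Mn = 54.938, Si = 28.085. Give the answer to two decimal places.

16.98 wt%

Formula mass = 1.77·54.938 + 1.23·55.845 + 2·26.982 + 3·28.085 + 12·15.999 = 496.137 g/mol, of which 84.255 g is Si.
So Si makes up 84.255/496.137 = 0.1698 of the mass, i.e. 16.98%.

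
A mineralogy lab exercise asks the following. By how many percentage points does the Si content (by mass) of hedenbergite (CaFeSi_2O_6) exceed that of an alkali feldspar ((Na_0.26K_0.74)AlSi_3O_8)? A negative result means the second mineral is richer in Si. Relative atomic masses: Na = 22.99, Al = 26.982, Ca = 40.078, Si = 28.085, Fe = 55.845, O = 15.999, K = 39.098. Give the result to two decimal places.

-8.09 percentage points

First mineral: 56.170 g Si in 248.087 g formula = 22.64 wt% Si.
Second mineral: 84.255 g Si in 274.139 g formula = 30.73 wt% Si.
22.64% − 30.73% gives a difference of -8.09 percentage points.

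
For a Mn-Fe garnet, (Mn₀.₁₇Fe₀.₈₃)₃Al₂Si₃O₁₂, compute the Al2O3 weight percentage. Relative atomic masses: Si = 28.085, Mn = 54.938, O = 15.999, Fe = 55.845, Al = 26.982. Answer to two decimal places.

Molar mass of (Mn₀.₁₇Fe₀.₈₃)₃Al₂Si₃O₁₂ = 0.51·54.938 + 2.49·55.845 + 2·26.982 + 3·28.085 + 12·15.999 = 497.279 g/mol.
Each formula unit contains 2 Al, equivalent to 2/2 = 1.0000 mol Al2O3.
M(Al2O3) = 2×26.982 + 3×15.999 = 101.961 g/mol.
Mass of Al2O3 per formula unit = 1.0000 × 101.961 = 101.961 g.
Al2O3 wt% = 101.961 / 497.279 × 100 = 20.50%.

20.50 wt%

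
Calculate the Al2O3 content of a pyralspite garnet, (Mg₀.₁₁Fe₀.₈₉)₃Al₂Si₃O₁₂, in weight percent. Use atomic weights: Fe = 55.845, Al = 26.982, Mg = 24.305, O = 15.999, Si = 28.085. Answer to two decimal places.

Molar mass of (Mg₀.₁₁Fe₀.₈₉)₃Al₂Si₃O₁₂ = 0.33×24.305 + 2.67×55.845 + 2×26.982 + 3×28.085 + 12×15.999 = 487.334 g/mol.
Each formula unit contains 2 Al, equivalent to 2/2 = 1.0000 mol Al2O3.
M(Al2O3) = 2×26.982 + 3×15.999 = 101.961 g/mol.
Mass of Al2O3 per formula unit = 1.0000 × 101.961 = 101.961 g.
Al2O3 wt% = 101.961 / 487.334 × 100 = 20.92%.

20.92 wt%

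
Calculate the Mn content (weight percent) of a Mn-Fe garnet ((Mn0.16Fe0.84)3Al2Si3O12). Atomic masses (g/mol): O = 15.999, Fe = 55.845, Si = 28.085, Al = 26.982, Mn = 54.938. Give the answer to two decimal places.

M((Mn0.16Fe0.84)3Al2Si3O12) = 497.307 g/mol.
Mn contributes 0.48 × 54.938 = 26.370 g per mole.
26.370/497.307 = 0.0530 → 5.30%.

5.30 weight percent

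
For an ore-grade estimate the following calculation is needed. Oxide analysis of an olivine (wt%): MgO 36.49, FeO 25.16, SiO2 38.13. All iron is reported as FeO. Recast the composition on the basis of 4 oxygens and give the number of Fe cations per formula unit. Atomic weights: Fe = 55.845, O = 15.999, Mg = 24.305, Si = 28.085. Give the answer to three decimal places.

36.49 wt% MgO ÷ 40.304 g/mol = 0.90537 mol, giving 0.90537 Mg and 0.90537 O.
25.16 wt% FeO ÷ 71.844 g/mol = 0.35020 mol, giving 0.35020 Fe and 0.35020 O.
38.13 wt% SiO2 ÷ 60.083 g/mol = 0.63462 mol, giving 0.63462 Si and 1.26924 O.
Oxygen sums to 2.52481; scaling by 4/2.52481 = 1.58428 puts the formula on 4 O.
Fe: 0.35020 × 1.58428 = 0.555 atoms per formula unit.

0.555 Fe apfu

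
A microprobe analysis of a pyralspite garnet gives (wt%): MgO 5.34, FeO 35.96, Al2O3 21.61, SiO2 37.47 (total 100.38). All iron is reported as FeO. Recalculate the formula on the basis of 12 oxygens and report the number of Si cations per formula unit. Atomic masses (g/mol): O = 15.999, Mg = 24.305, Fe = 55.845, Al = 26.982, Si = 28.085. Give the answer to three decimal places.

MgO: 5.34/40.304 = 0.13249 mol → 0.13249 mol Mg, 0.13249 mol O.
FeO: 35.96/71.844 = 0.50053 mol → 0.50053 mol Fe, 0.50053 mol O.
Al2O3: 21.61/101.961 = 0.21194 mol → 0.42388 mol Al, 0.63582 mol O.
SiO2: 37.47/60.083 = 0.62364 mol → 0.62364 mol Si, 1.24728 mol O.
Total oxygen = 2.51612 mol. Normalization factor = 12/2.51612 = 4.76925.
Si per 12 O = 0.62364 × 4.76925 = 2.974.

2.974 Si apfu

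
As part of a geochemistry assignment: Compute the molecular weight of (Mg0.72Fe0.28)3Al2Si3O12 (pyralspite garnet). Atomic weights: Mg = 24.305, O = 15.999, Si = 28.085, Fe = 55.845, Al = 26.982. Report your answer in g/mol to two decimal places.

Mg: 2.16 × 24.305 = 52.4988
Fe: 0.84 × 55.845 = 46.9098
Al: 2 × 26.982 = 53.9640
Si: 3 × 28.085 = 84.2550
O: 12 × 15.999 = 191.9880
Summing the contributions gives the formula mass.

429.62 g/mol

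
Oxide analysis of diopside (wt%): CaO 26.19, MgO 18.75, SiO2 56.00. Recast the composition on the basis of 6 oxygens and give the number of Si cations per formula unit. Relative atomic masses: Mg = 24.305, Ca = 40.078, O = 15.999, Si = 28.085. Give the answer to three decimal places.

26.19 wt% CaO ÷ 56.077 g/mol = 0.46704 mol, giving 0.46704 Ca and 0.46704 O.
18.75 wt% MgO ÷ 40.304 g/mol = 0.46521 mol, giving 0.46521 Mg and 0.46521 O.
56.00 wt% SiO2 ÷ 60.083 g/mol = 0.93204 mol, giving 0.93204 Si and 1.86408 O.
Oxygen sums to 2.79633; scaling by 6/2.79633 = 2.14567 puts the formula on 6 O.
Si: 0.93204 × 2.14567 = 2.000 atoms per formula unit.

2.000 Si apfu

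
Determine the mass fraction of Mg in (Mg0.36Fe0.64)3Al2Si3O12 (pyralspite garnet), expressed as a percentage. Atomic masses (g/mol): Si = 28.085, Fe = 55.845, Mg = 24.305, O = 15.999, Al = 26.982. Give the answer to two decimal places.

5.66 weight percent

Formula mass = 1.08×24.305 + 1.92×55.845 + 2×26.982 + 3×28.085 + 12×15.999 = 463.679 g/mol, of which 26.249 g is Mg.
So Mg makes up 26.249/463.679 = 0.0566 of the mass, i.e. 5.66%.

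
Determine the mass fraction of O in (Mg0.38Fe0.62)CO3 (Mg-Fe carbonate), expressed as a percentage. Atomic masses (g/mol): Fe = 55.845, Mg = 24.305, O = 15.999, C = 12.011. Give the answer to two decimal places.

46.21 mass %

Formula mass = 0.38×24.305 + 0.62×55.845 + 1×12.011 + 3×15.999 = 103.868 g/mol, of which 47.997 g is O.
So O makes up 47.997/103.868 = 0.4621 of the mass, i.e. 46.21%.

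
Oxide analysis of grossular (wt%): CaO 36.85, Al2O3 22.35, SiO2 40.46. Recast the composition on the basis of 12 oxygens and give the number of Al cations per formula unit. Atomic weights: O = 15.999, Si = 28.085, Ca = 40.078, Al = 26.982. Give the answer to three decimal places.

36.85 wt% CaO ÷ 56.077 g/mol = 0.65713 mol, giving 0.65713 Ca and 0.65713 O.
22.35 wt% Al2O3 ÷ 101.961 g/mol = 0.21920 mol, giving 0.43840 Al and 0.65760 O.
40.46 wt% SiO2 ÷ 60.083 g/mol = 0.67340 mol, giving 0.67340 Si and 1.34680 O.
Oxygen sums to 2.66153; scaling by 12/2.66153 = 4.50868 puts the formula on 12 O.
Al: 0.43840 × 4.50868 = 1.977 atoms per formula unit.

1.977 Al apfu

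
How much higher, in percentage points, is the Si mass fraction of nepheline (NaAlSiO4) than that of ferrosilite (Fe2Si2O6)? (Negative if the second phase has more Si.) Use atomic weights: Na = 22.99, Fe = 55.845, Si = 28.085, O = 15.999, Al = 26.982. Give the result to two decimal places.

M(NaAlSiO4) = 142.053 g/mol, so wt% Si = 28.085/142.053 × 100 = 19.77%.
M(Fe2Si2O6) = 263.854 g/mol, so wt% Si = 56.170/263.854 × 100 = 21.29%.
19.77 − 21.29 = -1.52 pp.

-1.52 percentage points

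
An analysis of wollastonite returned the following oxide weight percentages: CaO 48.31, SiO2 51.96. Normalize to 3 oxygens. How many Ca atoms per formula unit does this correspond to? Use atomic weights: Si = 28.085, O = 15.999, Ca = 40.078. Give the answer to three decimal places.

0.997 Ca apfu

CaO (M=56.077): mol = 0.86149; Ca = 0.86149, O = 0.86149.
SiO2 (M=60.083): mol = 0.86480; Si = 0.86480, O = 1.72960.
ΣO = 2.59109; factor = 3/ΣO = 1.15781.
Ca apfu = 0.86149 × 1.15781 = 0.997.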